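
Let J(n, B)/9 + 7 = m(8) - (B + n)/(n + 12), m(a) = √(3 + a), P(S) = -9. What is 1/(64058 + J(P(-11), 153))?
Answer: 63563/4040254078 - 9*√11/4040254078 ≈ 1.5725e-5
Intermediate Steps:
J(n, B) = -63 + 9*√11 - 9*(B + n)/(12 + n) (J(n, B) = -63 + 9*(√(3 + 8) - (B + n)/(n + 12)) = -63 + 9*(√11 - (B + n)/(12 + n)) = -63 + (9*√11 - 9*(B + n)/(12 + n)) = -63 + 9*√11 - 9*(B + n)/(12 + n))
1/(64058 + J(P(-11), 153)) = 1/(64058 + 9*(-84 - 1*153 - 8*(-9) + 12*√11 - 9*√11)/(12 - 9)) = 1/(64058 + 9*(-84 - 153 + 72 + 12*√11 - 9*√11)/3) = 1/(64058 + 9*(⅓)*(-165 + 3*√11)) = 1/(64058 + (-495 + 9*√11)) = 1/(63563 + 9*√11)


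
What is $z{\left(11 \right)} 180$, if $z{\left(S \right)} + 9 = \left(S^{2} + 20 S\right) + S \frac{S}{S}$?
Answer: $61740$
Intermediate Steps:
$z{\left(S \right)} = -9 + S^{2} + 21 S$ ($z{\left(S \right)} = -9 + \left(\left(S^{2} + 20 S\right) + S \frac{S}{S}\right) = -9 + \left(\left(S^{2} + 20 S\right) + S 1\right) = -9 + \left(\left(S^{2} + 20 S\right) + S\right) = -9 + \left(S^{2} + 21 S\right) = -9 + S^{2} + 21 S$)
$z{\left(11 \right)} 180 = \left(-9 + 11^{2} + 21 \cdot 11\right) 180 = \left(-9 + 121 + 231\right) 180 = 343 \cdot 180 = 61740$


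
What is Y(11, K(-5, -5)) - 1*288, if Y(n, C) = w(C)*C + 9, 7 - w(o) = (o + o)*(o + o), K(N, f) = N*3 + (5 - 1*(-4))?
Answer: 543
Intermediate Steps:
K(N, f) = 9 + 3*N (K(N, f) = 3*N + (5 + 4) = 3*N + 9 = 9 + 3*N)
w(o) = 7 - 4*o**2 (w(o) = 7 - (o + o)*(o + o) = 7 - 2*o*2*o = 7 - 4*o**2)
Y(n, C) = 9 + C*(7 - 4*C**2) (Y(n, C) = (7 - 4*C**2)*C + 9 = C*(7 - 4*C**2) + 9 = 9 + C*(7 - 4*C**2))
Y(11, K(-5, -5)) - 1*288 = (9 - (9 + 3*(-5))*(-7 + 4*(9 + 3*(-5))**2)) - 1*288 = (9 - (9 - 15)*(-7 + 4*(9 - 15)**2)) - 288 = (9 - 1*(-6)*(-7 + 4*(-6)**2)) - 288 = (9 - 1*(-6)*(-7 + 4*36)) - 288 = (9 - 1*(-6)*(-7 + 144)) - 288 = (9 - 1*(-6)*137) - 288 = (9 + 822) - 288 = 831 - 288 = 543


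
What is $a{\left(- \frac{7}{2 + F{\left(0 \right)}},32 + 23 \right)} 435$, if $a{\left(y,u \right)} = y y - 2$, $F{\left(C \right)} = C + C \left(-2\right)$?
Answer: $\frac{17835}{4} \approx 4458.8$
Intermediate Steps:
$F{\left(C \right)} = - C$ ($F{\left(C \right)} = C - 2 C = - C$)
$a{\left(y,u \right)} = -2 + y^{2}$ ($a{\left(y,u \right)} = y^{2} - 2 = -2 + y^{2}$)
$a{\left(- \frac{7}{2 + F{\left(0 \right)}},32 + 23 \right)} 435 = \left(-2 + \left(- \frac{7}{2 - 0}\right)^{2}\right) 435 = \left(-2 + \left(- \frac{7}{2 + 0}\right)^{2}\right) 435 = \left(-2 + \left(- \frac{7}{2}\right)^{2}\right) 435 = \left(-2 + \frac{49}{4}\right) 435 = \frac{41}{4} \cdot 435 = \frac{17835}{4}$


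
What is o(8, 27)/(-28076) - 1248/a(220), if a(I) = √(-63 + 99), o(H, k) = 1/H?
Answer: -46718465/224608 ≈ -208.00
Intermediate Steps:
a(I) = 6 (a(I) = √36 = 6)
o(8, 27)/(-28076) - 1248/a(220) = 1/(8*(-28076)) - 1248/6 = (⅛)*(-1/28076) - 1248*⅙ = -1/224608 - 208 = -46718465/224608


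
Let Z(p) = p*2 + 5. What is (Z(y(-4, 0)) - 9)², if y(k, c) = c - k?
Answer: 16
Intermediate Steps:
Z(p) = 5 + 2*p (Z(p) = 2*p + 5 = 5 + 2*p)
(Z(y(-4, 0)) - 9)² = ((5 + 2*(0 - 1*(-4))) - 9)² = ((5 + 2*(0 + 4)) - 9)² = ((5 + 2*4) - 9)² = ((5 + 8) - 9)² = (13 - 9)² = 4² = 16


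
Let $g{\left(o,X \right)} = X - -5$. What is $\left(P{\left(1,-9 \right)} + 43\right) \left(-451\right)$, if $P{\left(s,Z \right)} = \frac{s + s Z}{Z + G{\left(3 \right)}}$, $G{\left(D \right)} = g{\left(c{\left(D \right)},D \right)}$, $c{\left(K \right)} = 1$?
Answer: $-23001$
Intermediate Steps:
$g{\left(o,X \right)} = 5 + X$ ($g{\left(o,X \right)} = X + 5 = 5 + X$)
$G{\left(D \right)} = 5 + D$
$P{\left(s,Z \right)} = \frac{s + Z s}{8 + Z}$ ($P{\left(s,Z \right)} = \frac{s + s Z}{Z + \left(5 + 3\right)} = \frac{s + Z s}{Z + 8} = \frac{s + Z s}{8 + Z}$)
$\left(P{\left(1,-9 \right)} + 43\right) \left(-451\right) = \left(1 \frac{1}{8 - 9} \left(1 - 9\right) + 43\right) \left(-451\right) = \left(1 \frac{1}{-1} \left(-8\right) + 43\right) \left(-451\right) = \left(1 \left(-1\right) \left(-8\right) + 43\right) \left(-451\right) = \left(8 + 43\right) \left(-451\right) = 51 \left(-451\right) = -23001$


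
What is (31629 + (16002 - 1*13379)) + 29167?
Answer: 63419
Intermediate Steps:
(31629 + (16002 - 1*13379)) + 29167 = (31629 + (16002 - 13379)) + 29167 = (31629 + 2623) + 29167 = 34252 + 29167 = 63419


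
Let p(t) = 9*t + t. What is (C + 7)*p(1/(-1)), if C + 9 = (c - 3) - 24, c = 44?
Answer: -150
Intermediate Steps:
p(t) = 10*t
C = 8 (C = -9 + ((44 - 3) - 24) = -9 + (41 - 24) = -9 + 17 = 8)
(C + 7)*p(1/(-1)) = (8 + 7)*(10/(-1)) = 15*(10*(-1)) = 15*(-10) = -150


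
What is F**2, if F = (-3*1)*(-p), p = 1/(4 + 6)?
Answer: 9/100 ≈ 0.090000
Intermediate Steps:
p = 1/10 ≈ 0.10000
F = 3/10 (F = (-3*1)*(-1*1/10) = -3*(-1/10) = 3/10 ≈ 0.30000)
F**2 = (3/10)**2 = 9/100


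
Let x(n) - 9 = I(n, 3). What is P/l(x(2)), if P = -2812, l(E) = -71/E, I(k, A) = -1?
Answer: 22496/71 ≈ 316.85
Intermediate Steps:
x(n) = 8 (x(n) = 9 - 1 = 8)
P/l(x(2)) = -2812/((-71/8)) = -2812/((-71*⅛)) = -2812/(-71/8) = -2812*(-8/71) = 22496/71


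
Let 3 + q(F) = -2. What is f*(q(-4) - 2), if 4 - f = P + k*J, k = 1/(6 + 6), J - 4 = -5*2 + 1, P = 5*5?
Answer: 1729/12 ≈ 144.08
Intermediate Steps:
q(F) = -5 (q(F) = -3 - 2 = -5)
P = 25
J = -5 (J = 4 + (-5*2 + 1) = 4 + (-10 + 1) = 4 - 9 = -5)
k = 1/12 ≈ 0.083333
f = -247/12 (f = 4 - (25 + (1/12)*(-5)) = 4 - (25 - 5/12) = 4 - 1*295/12 = 4 - 295/12 = -247/12 ≈ -20.583)
f*(q(-4) - 2) = -247*(-5 - 2)/12 = -247/12*(-7) = 1729/12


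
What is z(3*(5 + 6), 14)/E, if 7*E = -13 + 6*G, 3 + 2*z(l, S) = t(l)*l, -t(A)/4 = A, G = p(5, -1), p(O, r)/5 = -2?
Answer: 30513/146 ≈ 208.99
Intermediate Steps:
p(O, r) = -10 (p(O, r) = 5*(-2) = -10)
G = -10
t(A) = -4*A
z(l, S) = -3/2 - 2*l² (z(l, S) = -3/2 + ((-4*l)*l)/2 = -3/2 + (-4*l²)/2 = -3/2 - 2*l²)
E = -73/7 (E = (-13 + 6*(-10))/7 = (-13 - 60)/7 = (⅐)*(-73) = -73/7 ≈ -10.429)
z(3*(5 + 6), 14)/E = (-3/2 - 2*9*(5 + 6)²)/(-73/7) = (-3/2 - 2*(3*11)²)*(-7/73) = (-3/2 - 2*33²)*(-7/73) = (-3/2 - 2*1089)*(-7/73) = (-3/2 - 2178)*(-7/73) = -4359/2*(-7/73) = 30513/146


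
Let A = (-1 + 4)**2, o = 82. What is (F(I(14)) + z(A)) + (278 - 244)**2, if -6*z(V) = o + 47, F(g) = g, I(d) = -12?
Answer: 2245/2 ≈ 1122.5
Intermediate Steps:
A = 9 (A = 3**2 = 9)
z(V) = -43/2 (z(V) = -(82 + 47)/6 = -1/6*129 = -43/2)
(F(I(14)) + z(A)) + (278 - 244)**2 = (-12 - 43/2) + (278 - 244)**2 = -67/2 + 34**2 = -67/2 + 1156 = 2245/2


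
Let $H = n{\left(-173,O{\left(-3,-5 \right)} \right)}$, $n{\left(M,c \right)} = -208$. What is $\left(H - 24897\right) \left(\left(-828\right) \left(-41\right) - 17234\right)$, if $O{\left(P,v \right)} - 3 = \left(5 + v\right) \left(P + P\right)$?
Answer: $-419604970$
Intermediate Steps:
$O{\left(P,v \right)} = 3 + 2 P \left(5 + v\right)$ ($O{\left(P,v \right)} = 3 + \left(5 + v\right) \left(P + P\right) = 3 + \left(5 + v\right) 2 P = 3 + 2 P \left(5 + v\right)$)
$H = -208$
$\left(H - 24897\right) \left(\left(-828\right) \left(-41\right) - 17234\right) = \left(-208 - 24897\right) \left(\left(-828\right) \left(-41\right) - 17234\right) = - 25105 \left(33948 - 17234\right) = \left(-25105\right) 16714 = -419604970$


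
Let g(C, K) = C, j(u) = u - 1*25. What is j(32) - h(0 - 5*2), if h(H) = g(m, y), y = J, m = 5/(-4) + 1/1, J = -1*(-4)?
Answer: 29/4 ≈ 7.2500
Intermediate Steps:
J = 4
j(u) = -25 + u (j(u) = u - 25 = -25 + u)
m = -¼ (m = 5*(-¼) + 1*1 = -5/4 + 1 = -¼ ≈ -0.25000)
y = 4
h(H) = -¼
j(32) - h(0 - 5*2) = (-25 + 32) - 1*(-¼) = 7 + ¼ = 29/4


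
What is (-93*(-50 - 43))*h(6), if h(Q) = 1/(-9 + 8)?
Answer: -8649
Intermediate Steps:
h(Q) = -1 (h(Q) = 1/(-1) = -1)
(-93*(-50 - 43))*h(6) = -93*(-50 - 43)*(-1) = -93*(-93)*(-1) = 8649*(-1) = -8649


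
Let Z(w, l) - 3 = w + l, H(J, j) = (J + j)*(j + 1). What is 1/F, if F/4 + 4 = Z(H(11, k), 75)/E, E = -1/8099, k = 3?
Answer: -1/4341080 ≈ -2.3036e-7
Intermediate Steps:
H(J, j) = (1 + j)*(J + j) (H(J, j) = (J + j)*(1 + j) = (1 + j)*(J + j))
Z(w, l) = 3 + l + w (Z(w, l) = 3 + (w + l) = 3 + (l + w) = 3 + l + w)
E = -1/8099 (E = -1*1/8099 = -1/8099 ≈ -0.00012347)
F = -4341080 (F = -16 + 4*((3 + 75 + (11 + 3 + 3**2 + 11*3))/(-1/8099)) = -16 + 4*((3 + 75 + (11 + 3 + 9 + 33))*(-8099)) = -16 + 4*((3 + 75 + 56)*(-8099)) = -16 + 4*(134*(-8099)) = -16 + 4*(-1085266) = -16 - 4341064 = -4341080)
1/F = 1/(-4341080) = -1/4341080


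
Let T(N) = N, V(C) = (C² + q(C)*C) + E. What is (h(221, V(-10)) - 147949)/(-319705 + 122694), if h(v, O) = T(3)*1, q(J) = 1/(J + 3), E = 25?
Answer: 147946/197011 ≈ 0.75095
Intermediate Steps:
q(J) = 1/(3 + J)
V(C) = 25 + C² + C/(3 + C) (V(C) = (C² + C/(3 + C)) + 25 = 25 + C² + C/(3 + C))
h(v, O) = 3 (h(v, O) = 3*1 = 3)
(h(221, V(-10)) - 147949)/(-319705 + 122694) = (3 - 147949)/(-319705 + 122694) = -147946/(-197011) = -147946*(-1/197011) = 147946/197011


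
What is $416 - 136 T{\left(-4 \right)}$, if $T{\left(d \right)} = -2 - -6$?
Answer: $-128$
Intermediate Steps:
$T{\left(d \right)} = 4$ ($T{\left(d \right)} = -2 + 6 = 4$)
$416 - 136 T{\left(-4 \right)} = 416 - 544 = -128$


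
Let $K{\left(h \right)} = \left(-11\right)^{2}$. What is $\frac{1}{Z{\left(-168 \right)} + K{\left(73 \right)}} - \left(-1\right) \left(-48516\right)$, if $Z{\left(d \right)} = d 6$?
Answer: $- \frac{43033693}{887} \approx -48516.0$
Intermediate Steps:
$Z{\left(d \right)} = 6 d$
$K{\left(h \right)} = 121$
$\frac{1}{Z{\left(-168 \right)} + K{\left(73 \right)}} - \left(-1\right) \left(-48516\right) = \frac{1}{6 \left(-168\right) + 121} - \left(-1\right) \left(-48516\right) = \frac{1}{-1008 + 121} - 48516 = \frac{1}{-887} - 48516 = - \frac{1}{887} - 48516 = - \frac{43033693}{887}$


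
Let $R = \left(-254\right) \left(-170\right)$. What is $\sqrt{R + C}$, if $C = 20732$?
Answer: $2 \sqrt{15978} \approx 252.81$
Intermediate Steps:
$R = 43180$
$\sqrt{R + C} = \sqrt{43180 + 20732} = \sqrt{63912} = 2 \sqrt{15978}$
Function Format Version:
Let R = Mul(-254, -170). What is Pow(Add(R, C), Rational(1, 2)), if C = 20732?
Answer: Mul(2, Pow(15978, Rational(1, 2))) ≈ 252.81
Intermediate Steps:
R = 43180
Pow(Add(R, C), Rational(1, 2)) = Pow(Add(43180, 20732), Rational(1, 2)) = Pow(63912, Rational(1, 2)) = Mul(2, Pow(15978, Rational(1, 2)))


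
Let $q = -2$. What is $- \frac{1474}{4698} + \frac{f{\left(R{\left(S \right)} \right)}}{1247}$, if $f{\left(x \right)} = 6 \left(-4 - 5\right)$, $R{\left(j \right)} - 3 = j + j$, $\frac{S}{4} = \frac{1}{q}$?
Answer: $- \frac{36065}{101007} \approx -0.35705$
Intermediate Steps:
$S = -2$ ($S = \frac{4}{-2} = 4 \left(- \frac{1}{2}\right) = -2$)
$R{\left(j \right)} = 3 + 2 j$ ($R{\left(j \right)} = 3 + \left(j + j\right) = 3 + 2 j$)
$f{\left(x \right)} = -54$ ($f{\left(x \right)} = 6 \left(-9\right) = -54$)
$- \frac{1474}{4698} + \frac{f{\left(R{\left(S \right)} \right)}}{1247} = - \frac{1474}{4698} - \frac{54}{1247} = \left(-1474\right) \frac{1}{4698} - \frac{54}{1247} = - \frac{737}{2349} - \frac{54}{1247} = - \frac{36065}{101007}$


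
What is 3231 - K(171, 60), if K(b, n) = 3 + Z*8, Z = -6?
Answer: 3276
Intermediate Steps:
K(b, n) = -45 (K(b, n) = 3 - 6*8 = 3 - 48 = -45)
3231 - K(171, 60) = 3231 - 1*(-45) = 3231 + 45 = 3276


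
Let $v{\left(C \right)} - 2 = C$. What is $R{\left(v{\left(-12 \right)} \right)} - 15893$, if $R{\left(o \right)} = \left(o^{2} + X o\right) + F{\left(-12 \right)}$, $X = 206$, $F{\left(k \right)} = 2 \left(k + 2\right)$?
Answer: $-17873$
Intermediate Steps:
$F{\left(k \right)} = 4 + 2 k$ ($F{\left(k \right)} = 2 \left(2 + k\right) = 4 + 2 k$)
$v{\left(C \right)} = 2 + C$
$R{\left(o \right)} = -20 + o^{2} + 206 o$ ($R{\left(o \right)} = \left(o^{2} + 206 o\right) + \left(4 + 2 \left(-12\right)\right) = \left(o^{2} + 206 o\right) + \left(4 - 24\right) = \left(o^{2} + 206 o\right) - 20 = -20 + o^{2} + 206 o$)
$R{\left(v{\left(-12 \right)} \right)} - 15893 = \left(-20 + \left(2 - 12\right)^{2} + 206 \left(2 - 12\right)\right) - 15893 = \left(-20 + \left(-10\right)^{2} + 206 \left(-10\right)\right) - 15893 = \left(-20 + 100 - 2060\right) - 15893 = -1980 - 15893 = -17873$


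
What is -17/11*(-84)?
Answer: 1428/11 ≈ 129.82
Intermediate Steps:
-17/11*(-84) = 1428/11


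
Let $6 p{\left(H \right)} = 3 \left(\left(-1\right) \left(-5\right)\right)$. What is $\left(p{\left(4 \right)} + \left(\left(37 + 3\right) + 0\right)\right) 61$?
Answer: $\frac{5185}{2} \approx 2592.5$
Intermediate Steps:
$p{\left(H \right)} = \frac{5}{2}$ ($p{\left(H \right)} = \frac{3 \left(\left(-1\right) \left(-5\right)\right)}{6} = \frac{3 \cdot 5}{6} = \frac{1}{6} \cdot 15 = \frac{5}{2}$)
$\left(p{\left(4 \right)} + \left(\left(37 + 3\right) + 0\right)\right) 61 = \left(\frac{5}{2} + \left(\left(37 + 3\right) + 0\right)\right) 61 = \left(\frac{5}{2} + \left(40 + 0\right)\right) 61 = \left(\frac{5}{2} + 40\right) 61 = \frac{85}{2} \cdot 61 = \frac{5185}{2}$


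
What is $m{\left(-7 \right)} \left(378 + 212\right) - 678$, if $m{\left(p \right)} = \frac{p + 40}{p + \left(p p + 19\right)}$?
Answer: $- \frac{21888}{61} \approx -358.82$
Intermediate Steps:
$m{\left(p \right)} = \frac{40 + p}{19 + p + p^{2}}$ ($m{\left(p \right)} = \frac{40 + p}{p + \left(p^{2} + 19\right)} = \frac{40 + p}{p + \left(19 + p^{2}\right)} = \frac{40 + p}{19 + p + p^{2}}$)
$m{\left(-7 \right)} \left(378 + 212\right) - 678 = \frac{40 - 7}{19 - 7 + \left(-7\right)^{2}} \left(378 + 212\right) - 678 = \frac{1}{19 - 7 + 49} \cdot 33 \cdot 590 - 678 = \frac{1}{61} \cdot 33 \cdot 590 - 678 = \frac{33}{61} \cdot 590 - 678 = \frac{19470}{61} - 678 = - \frac{21888}{61}$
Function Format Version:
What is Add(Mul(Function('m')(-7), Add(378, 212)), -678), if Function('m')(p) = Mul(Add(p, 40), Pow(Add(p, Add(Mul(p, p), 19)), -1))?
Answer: Rational(-21888, 61) ≈ -358.82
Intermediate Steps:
Function('m')(p) = Mul(Pow(Add(19, p, Pow(p, 2)), -1), Add(40, p)) (Function('m')(p) = Mul(Add(40, p), Pow(Add(p, Add(Pow(p, 2), 19)), -1)) = Mul(Add(40, p), Pow(Add(p, Add(19, Pow(p, 2))), -1)) = Mul(Add(40, p), Pow(Add(19, p, Pow(p, 2)), -1)) = Mul(Pow(Add(19, p, Pow(p, 2)), -1), Add(40, p)))
Add(Mul(Function('m')(-7), Add(378, 212)), -678) = Add(Mul(Mul(Pow(Add(19, -7, Pow(-7, 2)), -1), Add(40, -7)), Add(378, 212)), -678) = Add(Mul(Mul(Pow(Add(19, -7, 49), -1), 33), 590), -678) = Add(Mul(Mul(Pow(61, -1), 33), 590), -678) = Add(Mul(Mul(Rational(1, 61), 33), 590), -678) = Add(Mul(Rational(33, 61), 590), -678) = Add(Rational(19470, 61), -678) = Rational(-21888, 61)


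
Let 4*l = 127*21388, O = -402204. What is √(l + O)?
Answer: √276865 ≈ 526.18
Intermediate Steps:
l = 679069 (l = (127*21388)/4 = (¼)*2716276 = 679069)
√(l + O) = √(679069 - 402204) = √276865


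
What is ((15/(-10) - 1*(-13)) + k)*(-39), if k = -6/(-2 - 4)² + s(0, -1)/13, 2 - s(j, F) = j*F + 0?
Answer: -448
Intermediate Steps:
s(j, F) = 2 - F*j (s(j, F) = 2 - (j*F + 0) = 2 - (F*j + 0) = 2 - F*j)
k = -1/78 (k = -6/(-2 - 4)² + (2 - 1*(-1)*0)/13 = -6/((-6)²) + (2 + 0)*(1/13) = -6/36 + 2*(1/13) = -6*1/36 + 2/13 = -⅙ + 2/13 = -1/78 ≈ -0.012821)
((15/(-10) - 1*(-13)) + k)*(-39) = ((15/(-10) - 1*(-13)) - 1/78)*(-39) = ((15*(-⅒) + 13) - 1/78)*(-39) = ((-3/2 + 13) - 1/78)*(-39) = (23/2 - 1/78)*(-39) = (448/39)*(-39) = -448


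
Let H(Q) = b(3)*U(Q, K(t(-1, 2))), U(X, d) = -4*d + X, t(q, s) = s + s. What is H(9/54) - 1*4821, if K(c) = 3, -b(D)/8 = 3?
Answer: -4537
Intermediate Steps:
b(D) = -24 (b(D) = -8*3 = -24)
t(q, s) = 2*s
U(X, d) = X - 4*d
H(Q) = 288 - 24*Q (H(Q) = -24*(Q - 4*3) = -24*(Q - 12) = -24*(-12 + Q) = 288 - 24*Q)
H(9/54) - 1*4821 = (288 - 216/54) - 1*4821 = (288 - 216/54) - 4821 = (288 - 24*1/6) - 4821 = (288 - 4) - 4821 = 284 - 4821 = -4537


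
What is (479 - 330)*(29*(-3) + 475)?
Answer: 57812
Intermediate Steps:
(479 - 330)*(29*(-3) + 475) = 149*(-87 + 475) = 149*388 = 57812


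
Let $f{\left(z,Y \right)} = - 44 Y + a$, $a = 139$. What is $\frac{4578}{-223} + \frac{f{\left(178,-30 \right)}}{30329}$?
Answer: $- \frac{138520805}{6763367} \approx -20.481$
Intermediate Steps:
$f{\left(z,Y \right)} = 139 - 44 Y$ ($f{\left(z,Y \right)} = - 44 Y + 139 = 139 - 44 Y$)
$\frac{4578}{-223} + \frac{f{\left(178,-30 \right)}}{30329} = \frac{4578}{-223} + \frac{139 - -1320}{30329} = 4578 \left(- \frac{1}{223}\right) + \left(139 + 1320\right) \frac{1}{30329} = - \frac{4578}{223} + 1459 \cdot \frac{1}{30329} = - \frac{4578}{223} + \frac{1459}{30329} = - \frac{138520805}{6763367}$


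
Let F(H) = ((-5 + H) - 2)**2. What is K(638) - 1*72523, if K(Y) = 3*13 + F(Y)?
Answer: 325677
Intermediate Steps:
F(H) = (-7 + H)**2
K(Y) = 39 + (-7 + Y)**2 (K(Y) = 3*13 + (-7 + Y)**2 = 39 + (-7 + Y)**2)
K(638) - 1*72523 = (39 + (-7 + 638)**2) - 1*72523 = (39 + 631**2) - 72523 = (39 + 398161) - 72523 = 398200 - 72523 = 325677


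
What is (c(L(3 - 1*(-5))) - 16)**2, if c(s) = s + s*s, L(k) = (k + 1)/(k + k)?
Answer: 14984641/65536 ≈ 228.65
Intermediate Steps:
L(k) = (1 + k)/(2*k) (L(k) = (1 + k)/((2*k)) = (1 + k)*(1/(2*k)) = (1 + k)/(2*k))
c(s) = s + s**2
(c(L(3 - 1*(-5))) - 16)**2 = (((1 + (3 - 1*(-5)))/(2*(3 - 1*(-5))))*(1 + (1 + (3 - 1*(-5)))/(2*(3 - 1*(-5)))) - 16)**2 = (((1 + (3 + 5))/(2*(3 + 5)))*(1 + (1 + (3 + 5))/(2*(3 + 5))) - 16)**2 = (((1/2)*(1 + 8)/8)*(1 + (1/2)*(1 + 8)/8) - 16)**2 = (((1/2)*(1/8)*9)*(1 + (1/2)*(1/8)*9) - 16)**2 = (9*(1 + 9/16)/16 - 16)**2 = ((9/16)*(25/16) - 16)**2 = (225/256 - 16)**2 = (-3871/256)**2 = 14984641/65536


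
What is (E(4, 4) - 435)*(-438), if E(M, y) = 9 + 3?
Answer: 185274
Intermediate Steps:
E(M, y) = 12
(E(4, 4) - 435)*(-438) = (12 - 435)*(-438) = -423*(-438) = 185274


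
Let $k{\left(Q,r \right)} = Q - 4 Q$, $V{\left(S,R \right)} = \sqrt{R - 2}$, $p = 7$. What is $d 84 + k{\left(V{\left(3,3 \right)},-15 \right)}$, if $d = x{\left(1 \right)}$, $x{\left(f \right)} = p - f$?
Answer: $501$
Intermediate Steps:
$V{\left(S,R \right)} = \sqrt{-2 + R}$
$k{\left(Q,r \right)} = - 3 Q$
$x{\left(f \right)} = 7 - f$
$d = 6$ ($d = 7 - 1 = 6$)
$d 84 + k{\left(V{\left(3,3 \right)},-15 \right)} = 6 \cdot 84 - 3 \sqrt{-2 + 3} = 504 - 3 \sqrt{1} = 504 - 3 = 501$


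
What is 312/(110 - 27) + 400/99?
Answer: 64088/8217 ≈ 7.7994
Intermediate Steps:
312/(110 - 27) + 400/99 = 312/83 + 400*(1/99) = 312*(1/83) + 400/99 = 312/83 + 400/99 = 64088/8217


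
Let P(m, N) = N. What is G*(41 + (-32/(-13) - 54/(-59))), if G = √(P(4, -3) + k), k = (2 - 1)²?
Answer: 34037*I*√2/767 ≈ 62.758*I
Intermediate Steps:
k = 1 (k = 1² = 1)
G = I*√2 (G = √(-3 + 1) = √(-2) = I*√2 ≈ 1.4142*I)
G*(41 + (-32/(-13) - 54/(-59))) = (I*√2)*(41 + (-32/(-13) - 54/(-59))) = (I*√2)*(41 + (-32*(-1/13) - 54*(-1/59))) = (I*√2)*(41 + (32/13 + 54/59)) = (I*√2)*(41 + 2590/767) = (I*√2)*(34037/767) = 34037*I*√2/767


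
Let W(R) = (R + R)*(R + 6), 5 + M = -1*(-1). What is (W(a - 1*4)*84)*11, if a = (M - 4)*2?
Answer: 517440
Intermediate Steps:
M = -4 (M = -5 - 1*(-1) = -5 + 1 = -4)
a = -16 (a = (-4 - 4)*2 = -8*2 = -16)
W(R) = 2*R*(6 + R) (W(R) = (2*R)*(6 + R) = 2*R*(6 + R))
(W(a - 1*4)*84)*11 = ((2*(-16 - 1*4)*(6 + (-16 - 1*4)))*84)*11 = ((2*(-16 - 4)*(6 + (-16 - 4)))*84)*11 = ((2*(-20)*(6 - 20))*84)*11 = ((2*(-20)*(-14))*84)*11 = (560*84)*11 = 47040*11 = 517440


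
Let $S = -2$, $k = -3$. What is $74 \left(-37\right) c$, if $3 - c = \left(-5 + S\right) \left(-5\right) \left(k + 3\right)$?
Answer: $-8214$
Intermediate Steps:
$c = 3$ ($c = 3 - \left(-5 - 2\right) \left(-5\right) \left(-3 + 3\right) = 3 - \left(-7\right) \left(-5\right) 0 = 3 - 35 \cdot 0 = 3 - 0 = 3 + 0 = 3$)
$74 \left(-37\right) c = 74 \left(-37\right) 3 = \left(-2738\right) 3 = -8214$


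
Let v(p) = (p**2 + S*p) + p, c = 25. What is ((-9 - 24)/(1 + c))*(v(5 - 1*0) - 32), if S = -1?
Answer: 231/26 ≈ 8.8846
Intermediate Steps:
v(p) = p**2 (v(p) = (p**2 - p) + p = p**2)
((-9 - 24)/(1 + c))*(v(5 - 1*0) - 32) = ((-9 - 24)/(1 + 25))*((5 - 1*0)**2 - 32) = (-33/26)*((5 + 0)**2 - 32) = (-33*1/26)*(5**2 - 32) = -33*(25 - 32)/26 = -33/26*(-7) = 231/26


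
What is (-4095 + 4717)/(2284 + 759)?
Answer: 622/3043 ≈ 0.20440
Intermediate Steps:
(-4095 + 4717)/(2284 + 759) = 622/3043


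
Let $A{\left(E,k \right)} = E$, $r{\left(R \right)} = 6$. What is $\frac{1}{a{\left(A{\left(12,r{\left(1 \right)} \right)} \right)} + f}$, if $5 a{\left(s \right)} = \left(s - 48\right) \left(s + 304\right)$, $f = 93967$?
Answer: $\frac{5}{458459} \approx 1.0906 \cdot 10^{-5}$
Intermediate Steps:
$a{\left(s \right)} = \frac{\left(-48 + s\right) \left(304 + s\right)}{5}$ ($a{\left(s \right)} = \frac{\left(s - 48\right) \left(s + 304\right)}{5} = \frac{\left(-48 + s\right) \left(304 + s\right)}{5}$)
$\frac{1}{a{\left(A{\left(12,r{\left(1 \right)} \right)} \right)} + f} = \frac{1}{\left(- \frac{14592}{5} + \frac{12^{2}}{5} + \frac{256}{5} \cdot 12\right) + 93967} = \frac{1}{\left(- \frac{14592}{5} + \frac{1}{5} \cdot 144 + \frac{3072}{5}\right) + 93967} = \frac{1}{\left(- \frac{14592}{5} + \frac{144}{5} + \frac{3072}{5}\right) + 93967} = \frac{1}{- \frac{11376}{5} + 93967} = \frac{1}{\frac{458459}{5}} = \frac{5}{458459}$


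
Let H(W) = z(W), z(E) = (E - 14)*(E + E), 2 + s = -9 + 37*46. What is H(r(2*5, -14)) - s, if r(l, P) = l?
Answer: -1771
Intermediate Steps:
s = 1691 (s = -2 + (-9 + 37*46) = -2 + (-9 + 1702) = -2 + 1693 = 1691)
z(E) = 2*E*(-14 + E) (z(E) = (-14 + E)*(2*E) = 2*E*(-14 + E))
H(W) = 2*W*(-14 + W)
H(r(2*5, -14)) - s = 2*(2*5)*(-14 + 2*5) - 1*1691 = 2*10*(-14 + 10) - 1691 = 2*10*(-4) - 1691 = -80 - 1691 = -1771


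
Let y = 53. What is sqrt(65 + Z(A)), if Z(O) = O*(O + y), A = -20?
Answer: I*sqrt(595) ≈ 24.393*I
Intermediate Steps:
Z(O) = O*(53 + O) (Z(O) = O*(O + 53) = O*(53 + O))
sqrt(65 + Z(A)) = sqrt(65 - 20*(53 - 20)) = sqrt(65 - 20*33) = sqrt(65 - 660) = sqrt(-595) = I*sqrt(595)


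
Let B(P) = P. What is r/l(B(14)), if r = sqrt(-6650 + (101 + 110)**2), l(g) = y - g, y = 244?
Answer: sqrt(37871)/230 ≈ 0.84611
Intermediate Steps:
l(g) = 244 - g
r = sqrt(37871) (r = sqrt(-6650 + 211**2) = sqrt(-6650 + 44521) = sqrt(37871) ≈ 194.60)
r/l(B(14)) = sqrt(37871)/(244 - 1*14) = sqrt(37871)/(244 - 14) = sqrt(37871)/230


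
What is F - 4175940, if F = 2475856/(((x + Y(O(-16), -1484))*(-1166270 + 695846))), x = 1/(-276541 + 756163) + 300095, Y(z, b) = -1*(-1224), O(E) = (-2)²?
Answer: -11829274014499164240128/2832721259033819 ≈ -4.1759e+6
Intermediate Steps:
O(E) = 4
Y(z, b) = 1224
x = 143932164091/479622 (x = 1/479622 + 300095 = 143932164091/479622 ≈ 3.0010e+5)
F = -49478125268/2832721259033819 (F = 2475856/(((143932164091/479622 + 1224)*(-1166270 + 695846))) = 2475856/(((144519221419/479622)*(-470424))) = 2475856/(-11330885036135276/79937) = 2475856*(-79937/11330885036135276) = -49478125268/2832721259033819 ≈ -1.7467e-5)
F - 4175940 = -49478125268/2832721259033819 - 4175940 = -11829274014499164240128/2832721259033819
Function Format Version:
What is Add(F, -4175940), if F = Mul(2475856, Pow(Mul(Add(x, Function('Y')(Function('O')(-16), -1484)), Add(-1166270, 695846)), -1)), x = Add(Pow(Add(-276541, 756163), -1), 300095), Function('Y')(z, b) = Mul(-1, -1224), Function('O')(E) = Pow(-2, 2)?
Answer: Rational(-11829274014499164240128, 2832721259033819) ≈ -4.1759e+6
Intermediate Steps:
Function('O')(E) = 4
Function('Y')(z, b) = 1224
x = Rational(143932164091, 479622) (x = Add(Pow(479622, -1), 300095) = Add(Rational(1, 479622), 300095) = Rational(143932164091, 479622) ≈ 3.0010e+5)
F = Rational(-49478125268, 2832721259033819) (F = Mul(2475856, Pow(Mul(Add(Rational(143932164091, 479622), 1224), Add(-1166270, 695846)), -1)) = Mul(2475856, Pow(Mul(Rational(144519221419, 479622), -470424), -1)) = Mul(2475856, Pow(Rational(-11330885036135276, 79937), -1)) = Mul(2475856, Rational(-79937, 11330885036135276)) = Rational(-49478125268, 2832721259033819) ≈ -1.7467e-5)
Add(F, -4175940) = Add(Rational(-49478125268, 2832721259033819), -4175940) = Rational(-11829274014499164240128, 2832721259033819)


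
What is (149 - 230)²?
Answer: 6561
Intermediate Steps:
(149 - 230)² = (-81)² = 6561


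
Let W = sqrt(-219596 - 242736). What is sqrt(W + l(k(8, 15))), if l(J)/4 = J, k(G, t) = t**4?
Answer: sqrt(202500 + 2*I*sqrt(115583)) ≈ 450.0 + 0.7555*I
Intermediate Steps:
l(J) = 4*J
W = 2*I*sqrt(115583) (W = sqrt(-462332) = 2*I*sqrt(115583) ≈ 679.95*I)
sqrt(W + l(k(8, 15))) = sqrt(2*I*sqrt(115583) + 4*15**4) = sqrt(2*I*sqrt(115583) + 4*50625) = sqrt(2*I*sqrt(115583) + 202500) = sqrt(202500 + 2*I*sqrt(115583))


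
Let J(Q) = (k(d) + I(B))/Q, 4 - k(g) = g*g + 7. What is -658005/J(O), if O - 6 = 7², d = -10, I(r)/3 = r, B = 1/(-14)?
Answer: 101332770/289 ≈ 3.5063e+5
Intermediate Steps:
B = -1/14 ≈ -0.071429
I(r) = 3*r
k(g) = -3 - g² (k(g) = 4 - (g*g + 7) = 4 - (g² + 7) = 4 - (7 + g²) = 4 + (-7 - g²) = -3 - g²)
O = 55 (O = 6 + 7² = 6 + 49 = 55)
J(Q) = -1445/(14*Q) (J(Q) = ((-3 - 1*(-10)²) + 3*(-1/14))/Q = ((-3 - 1*100) - 3/14)/Q = ((-3 - 100) - 3/14)/Q = (-103 - 3/14)/Q = -1445/(14*Q))
-658005/J(O) = -658005/((-1445/14/55)) = -658005/((-1445/14*1/55)) = -658005/(-289/154) = -658005*(-154/289) = 101332770/289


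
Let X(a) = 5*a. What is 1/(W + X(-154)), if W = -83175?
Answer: -1/83945 ≈ -1.1913e-5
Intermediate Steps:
1/(W + X(-154)) = 1/(-83175 + 5*(-154)) = 1/(-83175 - 770) = 1/(-83945) = -1/83945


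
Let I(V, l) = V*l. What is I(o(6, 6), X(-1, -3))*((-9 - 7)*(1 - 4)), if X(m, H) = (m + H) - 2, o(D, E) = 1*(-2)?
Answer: 576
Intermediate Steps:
o(D, E) = -2
X(m, H) = -2 + H + m (X(m, H) = (H + m) - 2 = -2 + H + m)
I(o(6, 6), X(-1, -3))*((-9 - 7)*(1 - 4)) = (-2*(-2 - 3 - 1))*((-9 - 7)*(1 - 4)) = (-2*(-6))*(-16*(-3)) = 12*48 = 576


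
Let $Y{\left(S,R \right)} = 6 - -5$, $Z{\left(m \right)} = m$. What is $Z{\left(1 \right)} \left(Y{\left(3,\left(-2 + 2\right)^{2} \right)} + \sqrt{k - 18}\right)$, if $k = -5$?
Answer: $11 + i \sqrt{23} \approx 11.0 + 4.7958 i$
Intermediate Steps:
$Y{\left(S,R \right)} = 11$ ($Y{\left(S,R \right)} = 6 + 5 = 11$)
$Z{\left(1 \right)} \left(Y{\left(3,\left(-2 + 2\right)^{2} \right)} + \sqrt{k - 18}\right) = 1 \left(11 + \sqrt{-5 - 18}\right) = 1 \left(11 + \sqrt{-23}\right) = 1 \left(11 + i \sqrt{23}\right) = 11 + i \sqrt{23}$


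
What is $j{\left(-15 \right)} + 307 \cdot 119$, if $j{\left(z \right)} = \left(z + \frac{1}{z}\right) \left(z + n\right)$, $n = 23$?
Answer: $\frac{546187}{15} \approx 36412.0$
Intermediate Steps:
$j{\left(z \right)} = \left(23 + z\right) \left(z + \frac{1}{z}\right)$ ($j{\left(z \right)} = \left(z + \frac{1}{z}\right) \left(z + 23\right) = \left(z + \frac{1}{z}\right) \left(23 + z\right) = \left(23 + z\right) \left(z + \frac{1}{z}\right)$)
$j{\left(-15 \right)} + 307 \cdot 119 = \left(1 + \left(-15\right)^{2} + 23 \left(-15\right) + \frac{23}{-15}\right) + 307 \cdot 119 = \left(1 + 225 - 345 + 23 \left(- \frac{1}{15}\right)\right) + 36533 = \left(1 + 225 - 345 - \frac{23}{15}\right) + 36533 = - \frac{1808}{15} + 36533 = \frac{546187}{15}$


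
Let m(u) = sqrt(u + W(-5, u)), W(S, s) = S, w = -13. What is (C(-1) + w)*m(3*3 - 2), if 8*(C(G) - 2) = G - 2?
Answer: -91*sqrt(2)/8 ≈ -16.087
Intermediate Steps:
C(G) = 7/4 + G/8 (C(G) = 2 + (G - 2)/8 = 2 + (-2 + G)/8 = 2 + (-1/4 + G/8) = 7/4 + G/8)
m(u) = sqrt(-5 + u) (m(u) = sqrt(u - 5) = sqrt(-5 + u))
(C(-1) + w)*m(3*3 - 2) = ((7/4 + (1/8)*(-1)) - 13)*sqrt(-5 + (3*3 - 2)) = ((7/4 - 1/8) - 13)*sqrt(-5 + (9 - 2)) = (13/8 - 13)*sqrt(-5 + 7) = -91*sqrt(2)/8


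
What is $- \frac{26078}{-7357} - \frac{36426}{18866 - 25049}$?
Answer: $\frac{143075452}{15162777} \approx 9.436$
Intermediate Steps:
$- \frac{26078}{-7357} - \frac{36426}{18866 - 25049} = \left(-26078\right) \left(- \frac{1}{7357}\right) - \frac{36426}{18866 - 25049} = \frac{26078}{7357} - \frac{36426}{-6183} = \frac{26078}{7357} - - \frac{12142}{2061} = \frac{26078}{7357} + \frac{12142}{2061} = \frac{143075452}{15162777}$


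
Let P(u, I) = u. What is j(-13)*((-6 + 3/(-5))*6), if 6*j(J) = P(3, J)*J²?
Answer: -16731/5 ≈ -3346.2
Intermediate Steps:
j(J) = J²/2 (j(J) = (3*J²)/6 = J²/2)
j(-13)*((-6 + 3/(-5))*6) = ((½)*(-13)²)*((-6 + 3/(-5))*6) = ((½)*169)*((-6 + 3*(-⅕))*6) = 169*((-6 - ⅗)*6)/2 = 169*(-33/5*6)/2 = (169/2)*(-198/5) = -16731/5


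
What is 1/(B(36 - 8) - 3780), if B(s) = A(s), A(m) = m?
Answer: -1/3752 ≈ -0.00026652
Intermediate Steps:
B(s) = s
1/(B(36 - 8) - 3780) = 1/((36 - 8) - 3780) = 1/(28 - 3780) = 1/(-3752) = -1/3752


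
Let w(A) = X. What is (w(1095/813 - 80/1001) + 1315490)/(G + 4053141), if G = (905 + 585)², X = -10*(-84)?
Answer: 1316330/6273241 ≈ 0.20983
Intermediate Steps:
X = 840
w(A) = 840
G = 2220100 (G = 1490² = 2220100)
(w(1095/813 - 80/1001) + 1315490)/(G + 4053141) = (840 + 1315490)/(2220100 + 4053141) = 1316330/6273241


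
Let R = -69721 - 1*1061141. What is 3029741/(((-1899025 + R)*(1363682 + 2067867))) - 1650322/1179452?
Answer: -779942767584546819/557409321051364558 ≈ -1.3992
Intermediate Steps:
R = -1130862 (R = -69721 - 1061141 = -1130862)
3029741/(((-1899025 + R)*(1363682 + 2067867))) - 1650322/1179452 = 3029741/(((-1899025 - 1130862)*(1363682 + 2067867))) - 1650322/1179452 = 3029741/((-3029887*3431549)) - 1650322*1/1179452 = 3029741/(-10397205704963) - 825161/589726 = 3029741*(-1/10397205704963) - 825161/589726 = -275431/945200518633 - 825161/589726 = -779942767584546819/557409321051364558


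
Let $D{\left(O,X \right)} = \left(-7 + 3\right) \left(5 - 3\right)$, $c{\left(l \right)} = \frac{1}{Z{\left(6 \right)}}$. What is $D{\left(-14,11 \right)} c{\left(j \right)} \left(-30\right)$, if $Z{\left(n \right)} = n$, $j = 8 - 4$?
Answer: $40$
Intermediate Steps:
$j = 4$
$c{\left(l \right)} = \frac{1}{6}$
$D{\left(O,X \right)} = -8$ ($D{\left(O,X \right)} = \left(-4\right) 2 = -8$)
$D{\left(-14,11 \right)} c{\left(j \right)} \left(-30\right) = \left(-8\right) \frac{1}{6} \left(-30\right) = \left(- \frac{4}{3}\right) \left(-30\right) = 40$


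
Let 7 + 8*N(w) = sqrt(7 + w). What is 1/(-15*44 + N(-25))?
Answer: -42296/27952387 - 24*I*sqrt(2)/27952387 ≈ -0.0015131 - 1.2142e-6*I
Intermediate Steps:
N(w) = -7/8 + sqrt(7 + w)/8
1/(-15*44 + N(-25)) = 1/(-15*44 + (-7/8 + sqrt(7 - 25)/8)) = 1/(-660 + (-7/8 + sqrt(-18)/8)) = 1/(-660 + (-7/8 + (3*I*sqrt(2))/8)) = 1/(-660 + (-7/8 + 3*I*sqrt(2)/8)) = 1/(-5287/8 + 3*I*sqrt(2)/8)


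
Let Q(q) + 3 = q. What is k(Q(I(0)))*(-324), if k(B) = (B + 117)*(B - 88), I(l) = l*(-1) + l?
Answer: 3361176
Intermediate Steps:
I(l) = 0 (I(l) = -l + l = 0)
Q(q) = -3 + q
k(B) = (-88 + B)*(117 + B) (k(B) = (117 + B)*(-88 + B) = (-88 + B)*(117 + B))
k(Q(I(0)))*(-324) = (-10296 + (-3 + 0)² + 29*(-3 + 0))*(-324) = (-10296 + (-3)² + 29*(-3))*(-324) = (-10296 + 9 - 87)*(-324) = -10374*(-324) = 3361176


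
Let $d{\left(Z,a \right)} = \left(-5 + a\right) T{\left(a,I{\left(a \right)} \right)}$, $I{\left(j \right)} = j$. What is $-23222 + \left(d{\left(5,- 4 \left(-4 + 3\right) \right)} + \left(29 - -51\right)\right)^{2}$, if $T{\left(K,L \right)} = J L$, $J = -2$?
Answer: $-15478$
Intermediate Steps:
$T{\left(K,L \right)} = - 2 L$
$d{\left(Z,a \right)} = - 2 a \left(-5 + a\right)$ ($d{\left(Z,a \right)} = \left(-5 + a\right) \left(- 2 a\right) = - 2 a \left(-5 + a\right)$)
$-23222 + \left(d{\left(5,- 4 \left(-4 + 3\right) \right)} + \left(29 - -51\right)\right)^{2} = -23222 + \left(2 \left(- 4 \left(-4 + 3\right)\right) \left(5 - - 4 \left(-4 + 3\right)\right) + \left(29 - -51\right)\right)^{2} = -23222 + \left(2 \left(\left(-4\right) \left(-1\right)\right) \left(5 - \left(-4\right) \left(-1\right)\right) + \left(29 + 51\right)\right)^{2} = -23222 + \left(2 \cdot 4 \left(5 - 4\right) + 80\right)^{2} = -23222 + \left(2 \cdot 4 \cdot 1 + 80\right)^{2} = -23222 + \left(8 + 80\right)^{2} = -23222 + 88^{2} = -23222 + 7744 = -15478$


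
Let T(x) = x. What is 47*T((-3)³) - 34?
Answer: -1303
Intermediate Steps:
47*T((-3)³) - 34 = 47*(-3)³ - 34 = 47*(-27) - 34 = -1269 - 34 = -1303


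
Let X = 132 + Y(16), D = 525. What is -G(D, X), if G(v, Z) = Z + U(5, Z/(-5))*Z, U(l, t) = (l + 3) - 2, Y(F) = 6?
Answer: -966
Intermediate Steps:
U(l, t) = 1 + l (U(l, t) = (3 + l) - 2 = 1 + l)
X = 138 (X = 132 + 6 = 138)
G(v, Z) = 7*Z (G(v, Z) = Z + (1 + 5)*Z = Z + 6*Z = 7*Z)
-G(D, X) = -7*138 = -1*966 = -966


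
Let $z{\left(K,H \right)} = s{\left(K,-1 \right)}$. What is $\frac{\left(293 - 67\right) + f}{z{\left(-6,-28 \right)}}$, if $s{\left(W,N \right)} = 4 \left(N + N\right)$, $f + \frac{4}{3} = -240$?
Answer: $\frac{23}{12} \approx 1.9167$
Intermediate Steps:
$f = - \frac{724}{3}$ ($f = - \frac{4}{3} - 240 = - \frac{724}{3} \approx -241.33$)
$s{\left(W,N \right)} = 8 N$ ($s{\left(W,N \right)} = 4 \cdot 2 N = 8 N$)
$z{\left(K,H \right)} = -8$ ($z{\left(K,H \right)} = 8 \left(-1\right) = -8$)
$\frac{\left(293 - 67\right) + f}{z{\left(-6,-28 \right)}} = \frac{\left(293 - 67\right) - \frac{724}{3}}{-8} = \left(226 - \frac{724}{3}\right) \left(- \frac{1}{8}\right) = \left(- \frac{46}{3}\right) \left(- \frac{1}{8}\right) = \frac{23}{12}$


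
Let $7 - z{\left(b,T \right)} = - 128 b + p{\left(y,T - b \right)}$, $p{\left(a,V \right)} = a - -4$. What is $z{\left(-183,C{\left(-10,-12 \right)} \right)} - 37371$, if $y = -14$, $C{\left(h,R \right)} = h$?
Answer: $-60778$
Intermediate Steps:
$p{\left(a,V \right)} = 4 + a$ ($p{\left(a,V \right)} = a + 4 = 4 + a$)
$z{\left(b,T \right)} = 17 + 128 b$ ($z{\left(b,T \right)} = 7 - \left(- 128 b + \left(4 - 14\right)\right) = 7 - \left(- 128 b - 10\right) = 7 - \left(-10 - 128 b\right) = 7 + \left(10 + 128 b\right) = 17 + 128 b$)
$z{\left(-183,C{\left(-10,-12 \right)} \right)} - 37371 = \left(17 + 128 \left(-183\right)\right) - 37371 = \left(17 - 23424\right) - 37371 = -23407 - 37371 = -60778$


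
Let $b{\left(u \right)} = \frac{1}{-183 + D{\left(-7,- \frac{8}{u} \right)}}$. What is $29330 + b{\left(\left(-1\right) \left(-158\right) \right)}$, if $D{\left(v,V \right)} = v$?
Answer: $\frac{5572699}{190} \approx 29330.0$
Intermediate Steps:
$b{\left(u \right)} = - \frac{1}{190}$ ($b{\left(u \right)} = \frac{1}{-183 - 7} = \frac{1}{-190} = - \frac{1}{190}$)
$29330 + b{\left(\left(-1\right) \left(-158\right) \right)} = 29330 - \frac{1}{190} = \frac{5572699}{190}$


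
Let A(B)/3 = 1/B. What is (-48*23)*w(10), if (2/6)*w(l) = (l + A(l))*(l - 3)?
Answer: -1193976/5 ≈ -2.3880e+5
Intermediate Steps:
A(B) = 3/B
w(l) = 3*(-3 + l)*(l + 3/l) (w(l) = 3*((l + 3/l)*(l - 3)) = 3*((l + 3/l)*(-3 + l)) = 3*((-3 + l)*(l + 3/l)) = 3*(-3 + l)*(l + 3/l))
(-48*23)*w(10) = (-48*23)*(9 - 27/10 - 9*10 + 3*10²) = -1104*(9 - 27*⅒ - 90 + 3*100) = -1104*(9 - 27/10 - 90 + 300) = -1104*2163/10 = -1193976/5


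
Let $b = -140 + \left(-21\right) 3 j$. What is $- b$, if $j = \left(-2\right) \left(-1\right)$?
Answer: $266$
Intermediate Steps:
$j = 2$
$b = -266$ ($b = -140 + \left(-21\right) 3 \cdot 2 = -140 - 126 = -266$)
$- b = \left(-1\right) \left(-266\right) = 266$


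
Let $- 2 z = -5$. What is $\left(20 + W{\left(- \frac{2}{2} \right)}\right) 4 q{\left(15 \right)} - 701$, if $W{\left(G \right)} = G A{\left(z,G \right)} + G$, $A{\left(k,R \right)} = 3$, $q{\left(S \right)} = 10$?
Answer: $-61$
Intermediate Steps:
$z = \frac{5}{2}$ ($z = \left(- \frac{1}{2}\right) \left(-5\right) = \frac{5}{2} \approx 2.5$)
$W{\left(G \right)} = 4 G$ ($W{\left(G \right)} = G 3 + G = 3 G + G = 4 G$)
$\left(20 + W{\left(- \frac{2}{2} \right)}\right) 4 q{\left(15 \right)} - 701 = \left(20 + 4 \left(- \frac{2}{2}\right)\right) 4 \cdot 10 - 701 = \left(20 + 4 \left(\left(-2\right) \frac{1}{2}\right)\right) 4 \cdot 10 - 701 = \left(20 + 4 \left(-1\right)\right) 4 \cdot 10 - 701 = \left(20 - 4\right) 4 \cdot 10 - 701 = 16 \cdot 4 \cdot 10 - 701 = 64 \cdot 10 - 701 = 640 - 701 = -61$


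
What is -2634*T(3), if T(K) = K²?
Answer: -23706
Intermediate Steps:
-2634*T(3) = -2634*3² = -2634*9 = -23706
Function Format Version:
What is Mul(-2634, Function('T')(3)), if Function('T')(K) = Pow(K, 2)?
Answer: -23706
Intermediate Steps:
Mul(-2634, Function('T')(3)) = Mul(-2634, Pow(3, 2)) = Mul(-2634, 9) = -23706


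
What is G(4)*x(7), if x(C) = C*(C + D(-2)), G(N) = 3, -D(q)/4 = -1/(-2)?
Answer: 105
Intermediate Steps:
D(q) = -2 (D(q) = -(-4)/(-2) = -(-4)*(-1)/2 = -4*½ = -2)
x(C) = C*(-2 + C) (x(C) = C*(C - 2) = C*(-2 + C))
G(4)*x(7) = 3*(7*(-2 + 7)) = 3*(7*5) = 3*35 = 105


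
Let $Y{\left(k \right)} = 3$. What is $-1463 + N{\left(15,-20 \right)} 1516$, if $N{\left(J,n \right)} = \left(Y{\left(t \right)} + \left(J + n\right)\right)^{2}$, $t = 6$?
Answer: $4601$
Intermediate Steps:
$N{\left(J,n \right)} = \left(3 + J + n\right)^{2}$ ($N{\left(J,n \right)} = \left(3 + \left(J + n\right)\right)^{2} = \left(3 + J + n\right)^{2}$)
$-1463 + N{\left(15,-20 \right)} 1516 = -1463 + \left(3 + 15 - 20\right)^{2} \cdot 1516 = -1463 + \left(-2\right)^{2} \cdot 1516 = -1463 + 4 \cdot 1516 = -1463 + 6064 = 4601$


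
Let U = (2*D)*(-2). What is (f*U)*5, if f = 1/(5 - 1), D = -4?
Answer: 20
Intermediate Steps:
U = 16 (U = (2*(-4))*(-2) = -8*(-2) = 16)
f = ¼ (f = 1/4 = ¼ ≈ 0.25000)
(f*U)*5 = ((¼)*16)*5 = 4*5 = 20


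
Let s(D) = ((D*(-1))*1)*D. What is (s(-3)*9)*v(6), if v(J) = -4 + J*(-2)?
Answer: 1296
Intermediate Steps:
v(J) = -4 - 2*J
s(D) = -D² (s(D) = (-D*1)*D = (-D)*D = -D²)
(s(-3)*9)*v(6) = (-1*(-3)²*9)*(-4 - 2*6) = (-1*9*9)*(-4 - 12) = -9*9*(-16) = -81*(-16) = 1296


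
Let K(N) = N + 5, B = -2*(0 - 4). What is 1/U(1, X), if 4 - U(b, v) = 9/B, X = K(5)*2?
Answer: 8/23 ≈ 0.34783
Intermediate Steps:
B = 8 (B = -2*(-4) = 8)
K(N) = 5 + N
X = 20 (X = (5 + 5)*2 = 10*2 = 20)
U(b, v) = 23/8 (U(b, v) = 4 - 9/8 = 23/8)
1/U(1, X) = 1/(23/8) = 8/23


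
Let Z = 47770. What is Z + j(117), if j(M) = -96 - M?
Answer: 47557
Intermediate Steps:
Z + j(117) = 47770 + (-96 - 1*117) = 47770 + (-96 - 117) = 47770 - 213 = 47557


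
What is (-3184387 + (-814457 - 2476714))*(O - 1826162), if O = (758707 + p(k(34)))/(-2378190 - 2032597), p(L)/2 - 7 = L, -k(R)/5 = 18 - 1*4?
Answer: 52159404668587010850/4410787 ≈ 1.1825e+13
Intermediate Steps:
k(R) = -70 (k(R) = -5*(18 - 1*4) = -5*(18 - 4) = -5*14 = -70)
p(L) = 14 + 2*L
O = -758581/4410787 (O = (758707 + (14 + 2*(-70)))/(-2378190 - 2032597) = (758707 + (14 - 140))/(-4410787) = (758707 - 126)*(-1/4410787) = 758581*(-1/4410787) = -758581/4410787 ≈ -0.17198)
(-3184387 + (-814457 - 2476714))*(O - 1826162) = (-3184387 + (-814457 - 2476714))*(-758581/4410787 - 1826162) = (-3184387 - 3291171)*(-8054812368075/4410787) = -6475558*(-8054812368075/4410787) = 52159404668587010850/4410787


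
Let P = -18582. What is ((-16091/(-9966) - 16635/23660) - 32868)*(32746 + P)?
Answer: -2744244383603963/5894889 ≈ -4.6553e+8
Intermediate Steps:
((-16091/(-9966) - 16635/23660) - 32868)*(32746 + P) = ((-16091/(-9966) - 16635/23660) - 32868)*(32746 - 18582) = ((-16091*(-1/9966) - 16635*1/23660) - 32868)*14164 = ((16091/9966 - 3327/4732) - 32868)*14164 = (21492865/23579556 - 32868)*14164 = -774991353743/23579556*14164 = -2744244383603963/5894889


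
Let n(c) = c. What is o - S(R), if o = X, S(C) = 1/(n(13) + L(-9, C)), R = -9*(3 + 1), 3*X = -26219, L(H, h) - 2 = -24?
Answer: -78656/9 ≈ -8739.6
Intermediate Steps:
L(H, h) = -22 (L(H, h) = 2 - 24 = -22)
X = -26219/3 (X = (⅓)*(-26219) = -26219/3 ≈ -8739.7)
R = -36 (R = -9*4 = -36)
S(C) = -⅑ (S(C) = 1/(13 - 22) = 1/(-9) = -⅑)
o = -26219/3 ≈ -8739.7
o - S(R) = -26219/3 - 1*(-⅑) = -26219/3 + ⅑ = -78656/9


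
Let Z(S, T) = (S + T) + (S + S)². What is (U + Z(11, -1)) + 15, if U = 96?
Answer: 605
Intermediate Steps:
Z(S, T) = S + T + 4*S² (Z(S, T) = (S + T) + (2*S)² = (S + T) + 4*S² = S + T + 4*S²)
(U + Z(11, -1)) + 15 = (96 + (11 - 1 + 4*11²)) + 15 = (96 + (11 - 1 + 4*121)) + 15 = (96 + (11 - 1 + 484)) + 15 = (96 + 494) + 15 = 590 + 15 = 605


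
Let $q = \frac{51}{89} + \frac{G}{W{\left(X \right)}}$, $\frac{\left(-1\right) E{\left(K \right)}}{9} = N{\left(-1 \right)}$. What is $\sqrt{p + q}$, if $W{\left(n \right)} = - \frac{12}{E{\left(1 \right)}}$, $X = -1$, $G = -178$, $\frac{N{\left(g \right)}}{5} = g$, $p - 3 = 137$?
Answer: $\frac{\sqrt{25602986}}{178} \approx 28.427$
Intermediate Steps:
$p = 140$ ($p = 3 + 137 = 140$)
$N{\left(g \right)} = 5 g$
$E{\left(K \right)} = 45$ ($E{\left(K \right)} = - 9 \cdot 5 \left(-1\right) = \left(-9\right) \left(-5\right) = 45$)
$W{\left(n \right)} = - \frac{4}{15}$ ($W{\left(n \right)} = - \frac{12}{45} = \left(-12\right) \frac{1}{45} = - \frac{4}{15}$)
$q = \frac{118917}{178}$ ($q = \frac{51}{89} - \frac{178}{- \frac{4}{15}} = 51 \cdot \frac{1}{89} - - \frac{1335}{2} = \frac{51}{89} + \frac{1335}{2} = \frac{118917}{178} \approx 668.07$)
$\sqrt{p + q} = \sqrt{140 + \frac{118917}{178}} = \sqrt{\frac{143837}{178}} = \frac{\sqrt{25602986}}{178}$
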